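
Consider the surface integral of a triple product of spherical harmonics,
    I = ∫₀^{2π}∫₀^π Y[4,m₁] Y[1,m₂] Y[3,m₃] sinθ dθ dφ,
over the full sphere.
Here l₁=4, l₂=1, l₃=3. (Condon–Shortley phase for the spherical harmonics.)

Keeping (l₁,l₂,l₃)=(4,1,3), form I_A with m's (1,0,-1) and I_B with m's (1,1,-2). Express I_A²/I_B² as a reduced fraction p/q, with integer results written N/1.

5/1

Shared (l₁,l₂,l₃)=(4,1,3): N and (l;000)² cancel in I_A²/I_B².
A: Δ = 2!·6!·0!/9! = 1/252; Racah Σ t=1..1: t=1:−1/48 = -1/48; ⇒ 3j(4 1 3; 1 0 -1)² = 5/84, sgn -1
B: Δ = 2!·6!·0!/9! = 1/252; Racah Σ t=2..2: t=2:+1/240 = 1/240; ⇒ 3j(4 1 3; 1 1 -2)² = 1/84, sgn -1
I_A²/I_B² = (5/84)/(1/84) = 5/1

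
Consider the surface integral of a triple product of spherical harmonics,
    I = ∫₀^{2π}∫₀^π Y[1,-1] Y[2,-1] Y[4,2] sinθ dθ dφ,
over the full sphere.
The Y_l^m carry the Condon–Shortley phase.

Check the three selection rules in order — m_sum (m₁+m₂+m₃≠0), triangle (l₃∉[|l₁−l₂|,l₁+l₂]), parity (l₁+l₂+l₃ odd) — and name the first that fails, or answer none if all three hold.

triangle

m₁+m₂+m₃ = -1 − 1 + 2 = 0  ✓
triangle: |1−2|=1 ≤ l₃=4 ≤ 1+2=3  ✗
parity: l₁+l₂+l₃ = 7 is odd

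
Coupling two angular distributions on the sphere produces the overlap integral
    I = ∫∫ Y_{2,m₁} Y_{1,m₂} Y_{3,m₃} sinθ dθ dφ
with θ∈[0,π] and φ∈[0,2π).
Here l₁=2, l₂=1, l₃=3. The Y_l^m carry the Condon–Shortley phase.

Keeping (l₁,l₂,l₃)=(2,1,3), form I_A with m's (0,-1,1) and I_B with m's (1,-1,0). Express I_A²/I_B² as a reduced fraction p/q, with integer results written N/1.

Shared (l₁,l₂,l₃)=(2,1,3): N and (l;000)² cancel in I_A²/I_B².
A: Δ = 0!·4!·2!/7! = 1/105; Racah Σ t=0..0: t=0:+1/8 = 1/8; ⇒ 3j(2 1 3; 0 -1 1)² = 2/35, sgn +1
B: Δ = 0!·4!·2!/7! = 1/105; Racah Σ t=0..0: t=0:+1/12 = 1/12; ⇒ 3j(2 1 3; 1 -1 0)² = 1/35, sgn -1
I_A²/I_B² = (2/35)/(1/35) = 2/1

2/1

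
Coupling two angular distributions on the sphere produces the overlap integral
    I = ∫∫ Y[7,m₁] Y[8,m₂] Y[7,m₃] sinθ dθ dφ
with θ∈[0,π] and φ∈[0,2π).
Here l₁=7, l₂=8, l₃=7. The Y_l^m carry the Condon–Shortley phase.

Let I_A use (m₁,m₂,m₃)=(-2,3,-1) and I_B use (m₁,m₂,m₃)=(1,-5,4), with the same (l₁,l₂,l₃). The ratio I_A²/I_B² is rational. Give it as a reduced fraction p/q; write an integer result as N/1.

Shared (l₁,l₂,l₃)=(7,8,7): N and (l;000)² cancel in I_A²/I_B².
A: Δ = 8!·6!·8!/23! = 1/22086194130; Racah Σ t=3..8: t=3:−1/20901888000 t=4:+1/348364800 t=5:−1/49766400 t=6:+1/37324800 t=7:−1/139345920 t=8:+1/3483648000 = 11/4180377600; ⇒ 3j(7 8 7; -2 3 -1)² = 550/289731, sgn +1
B: Δ = 8!·6!·8!/23! = 1/22086194130; Racah Σ t=0..3: t=0:+1/20901888000 t=1:−1/870912000 t=2:+1/348364800 t=3:−1/1045094400 = 17/20901888000; ⇒ 3j(7 8 7; 1 -5 4)² = 17/2185, sgn -1
I_A²/I_B² = (550/289731)/(17/2185) = 2750/11271

2750/11271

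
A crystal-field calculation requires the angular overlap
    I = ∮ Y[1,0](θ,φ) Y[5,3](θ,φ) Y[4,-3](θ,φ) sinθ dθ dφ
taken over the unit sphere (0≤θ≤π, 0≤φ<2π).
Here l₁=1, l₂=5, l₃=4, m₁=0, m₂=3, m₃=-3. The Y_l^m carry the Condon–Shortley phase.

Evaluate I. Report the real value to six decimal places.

-0.196426

m-sum 0 ✓  L=10 even ✓  4≤4≤6 ✓
Π(2lᵢ+1) = 3×11×9 = 297
triangle coeff Δ(1,5,4) = 1/495
Σ_t [1,1]: t=1:−1/576 = -1/576
(3j)²=5/99 [(1 5 4; 0 0 0)], sign=-1
Σ_t [1,1]: t=1:−1/5040 = -1/5040
(3j)²=16/495 [(1 5 4; 0 3 -3)], sign=+1
⇒ 4πI² = 16/33
I = (-1)√(16/33/(4π)) = -0.19642560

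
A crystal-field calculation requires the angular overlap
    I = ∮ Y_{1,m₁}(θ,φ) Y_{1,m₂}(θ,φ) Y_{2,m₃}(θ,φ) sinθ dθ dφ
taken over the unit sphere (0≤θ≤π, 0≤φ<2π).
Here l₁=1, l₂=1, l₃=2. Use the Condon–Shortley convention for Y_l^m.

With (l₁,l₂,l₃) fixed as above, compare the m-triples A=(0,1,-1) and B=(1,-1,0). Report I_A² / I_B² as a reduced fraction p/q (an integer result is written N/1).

3/1

Same 1,1,2: normalisation and zero-m 3j drop out of the ratio.
A: Δ: 0! 2! 2! / 5! → 1/30; sum: t=0:+1/2 = 1/2; 3j²(1 1 2; 0 1 -1) = Δ·Π!·Σ² = 1/10  (sign -1)
B: Δ: 0! 2! 2! / 5! → 1/30; sum: t=0:+1/4 = 1/4; 3j²(1 1 2; 1 -1 0) = Δ·Π!·Σ² = 1/30  (sign +1)
I_A²/I_B² = (1/10)/(1/30) = 3/1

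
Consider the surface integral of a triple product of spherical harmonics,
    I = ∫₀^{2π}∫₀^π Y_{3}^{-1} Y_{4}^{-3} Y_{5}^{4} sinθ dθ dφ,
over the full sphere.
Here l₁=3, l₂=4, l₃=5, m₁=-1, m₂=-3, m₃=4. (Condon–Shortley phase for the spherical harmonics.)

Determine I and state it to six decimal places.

Checks pass: Σm=0; 12 even; l₃=5∈[1,7].
(2·3+1)(2·4+1)(2·5+1) = 693
Δ: 2! 4! 6! / 13! → 1/180180
sum: t=0:+1/576 t=1:−1/144 t=2:+1/576 = -1/288
3j²(3 4 5; 0 0 0) = Δ·Π!·Σ² = 20/1001  (sign +1)
sum: t=0:+1/5760 t=1:−1/4320 = -1/17280
3j²(3 4 5; -1 -3 4) = Δ·Π!·Σ² = 7/4290  (sign +1)
combine: 4πI² = 693·20/1001·7/4290 = 42/1859
take √, sign +1: I = 0.04240138

0.042401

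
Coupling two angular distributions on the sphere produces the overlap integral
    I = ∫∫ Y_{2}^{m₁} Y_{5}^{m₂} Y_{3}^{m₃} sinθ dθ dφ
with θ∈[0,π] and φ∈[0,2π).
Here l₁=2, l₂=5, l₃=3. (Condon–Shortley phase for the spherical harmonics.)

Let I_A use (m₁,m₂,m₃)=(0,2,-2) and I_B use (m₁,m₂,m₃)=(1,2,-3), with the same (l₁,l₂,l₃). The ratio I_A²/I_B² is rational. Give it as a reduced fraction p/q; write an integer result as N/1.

l's match ⇒ only the (l;m) 3-j factors differ between A and B.
A: triangle coeff Δ(2,5,3) = 1/2310; Σ_t [2,2]: t=2:+1/480 = 1/480; (3j)²=3/110 [(2 5 3; 0 2 -2)], sign=-1
B: triangle coeff Δ(2,5,3) = 1/2310; Σ_t [1,1]: t=1:−1/4320 = -1/4320; (3j)²=1/330 [(2 5 3; 1 2 -3)], sign=-1
I_A²/I_B² = (3/110)/(1/330) = 9/1

9/1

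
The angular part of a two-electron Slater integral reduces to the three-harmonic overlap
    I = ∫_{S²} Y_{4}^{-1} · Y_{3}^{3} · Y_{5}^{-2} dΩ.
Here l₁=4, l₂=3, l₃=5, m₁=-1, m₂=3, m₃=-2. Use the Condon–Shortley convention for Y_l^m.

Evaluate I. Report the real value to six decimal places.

m-sum 0 ✓  L=12 even ✓  1≤5≤7 ✓
Π(2lᵢ+1) = 9×7×11 = 693
triangle coeff Δ(4,3,5) = 1/180180
Σ_t [0,2]: t=0:+1/576 t=1:−1/144 t=2:+1/576 = -1/288
(3j)²=20/1001 [(4 3 5; 0 0 0)], sign=+1
Σ_t [2,2]: t=2:+1/1728 = 1/1728
(3j)²=25/858 [(4 3 5; -1 3 -2)], sign=-1
⇒ 4πI² = 750/1859
I = (-1)√(750/1859/(4π)) = -0.17917854

-0.179179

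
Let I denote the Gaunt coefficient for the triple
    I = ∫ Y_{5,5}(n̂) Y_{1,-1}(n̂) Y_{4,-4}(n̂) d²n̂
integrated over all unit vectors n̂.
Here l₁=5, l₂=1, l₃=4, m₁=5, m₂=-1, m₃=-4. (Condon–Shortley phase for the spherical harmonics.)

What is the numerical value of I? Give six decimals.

m-sum 0 ✓  L=10 even ✓  4≤4≤6 ✓
Π(2lᵢ+1) = 11×3×9 = 297
triangle coeff Δ(5,1,4) = 1/495
Σ_t [1,1]: t=1:−1/576 = -1/576
(3j)²=5/99 [(5 1 4; 0 0 0)], sign=-1
Σ_t [0,0]: t=0:+1/80640 = 1/80640
(3j)²=1/11 [(5 1 4; 5 -1 -4)], sign=+1
⇒ 4πI² = 15/11
I = (-1)√(15/11/(4π)) = -0.32941575

-0.329416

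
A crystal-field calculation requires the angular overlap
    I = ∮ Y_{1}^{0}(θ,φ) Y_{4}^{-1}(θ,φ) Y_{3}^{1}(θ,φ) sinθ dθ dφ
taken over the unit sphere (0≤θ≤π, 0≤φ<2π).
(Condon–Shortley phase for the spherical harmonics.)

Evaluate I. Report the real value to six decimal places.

-0.238414

m-sum 0 ✓  L=8 even ✓  3≤3≤5 ✓
Π(2lᵢ+1) = 3×9×7 = 189
triangle coeff Δ(1,4,3) = 1/252
Σ_t [1,1]: t=1:−1/36 = -1/36
(3j)²=4/63 [(1 4 3; 0 0 0)], sign=+1
Σ_t [1,1]: t=1:−1/48 = -1/48
(3j)²=5/84 [(1 4 3; 0 -1 1)], sign=-1
⇒ 4πI² = 5/7
I = (-1)√(5/7/(4π)) = -0.23841361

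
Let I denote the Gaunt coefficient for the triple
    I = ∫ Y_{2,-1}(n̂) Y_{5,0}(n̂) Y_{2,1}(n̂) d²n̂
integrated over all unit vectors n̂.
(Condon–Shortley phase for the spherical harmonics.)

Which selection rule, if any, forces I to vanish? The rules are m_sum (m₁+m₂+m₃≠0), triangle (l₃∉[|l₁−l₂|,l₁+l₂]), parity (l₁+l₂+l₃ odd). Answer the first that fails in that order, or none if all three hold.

triangle

azimuthal sum: -1 + 0 + 1 = 0  ✓
3 ≤ 2 ≤ 7 (triangle on l)  ✗
L = 2 + 5 + 2 = 9 (odd)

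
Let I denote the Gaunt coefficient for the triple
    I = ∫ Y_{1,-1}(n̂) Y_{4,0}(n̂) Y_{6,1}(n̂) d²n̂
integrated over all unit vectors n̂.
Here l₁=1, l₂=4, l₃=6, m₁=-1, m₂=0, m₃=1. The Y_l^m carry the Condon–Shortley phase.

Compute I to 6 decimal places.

triangle: need 3≤l₃≤5, have 6; I=0

0.000000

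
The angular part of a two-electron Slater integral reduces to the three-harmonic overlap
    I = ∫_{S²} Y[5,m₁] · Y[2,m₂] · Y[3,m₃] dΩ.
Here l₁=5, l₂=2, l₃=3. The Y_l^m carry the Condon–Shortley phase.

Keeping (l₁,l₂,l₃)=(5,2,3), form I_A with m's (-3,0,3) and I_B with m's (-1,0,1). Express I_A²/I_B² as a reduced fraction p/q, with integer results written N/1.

14/45

l's match ⇒ only the (l;m) 3-j factors differ between A and B.
A: triangle coeff Δ(5,2,3) = 1/2310; Σ_t [2,2]: t=2:+1/2880 = 1/2880; (3j)²=2/165 [(5 2 3; -3 0 3)], sign=+1
B: triangle coeff Δ(5,2,3) = 1/2310; Σ_t [2,2]: t=2:+1/192 = 1/192; (3j)²=3/77 [(5 2 3; -1 0 1)], sign=+1
I_A²/I_B² = (2/165)/(3/77) = 14/45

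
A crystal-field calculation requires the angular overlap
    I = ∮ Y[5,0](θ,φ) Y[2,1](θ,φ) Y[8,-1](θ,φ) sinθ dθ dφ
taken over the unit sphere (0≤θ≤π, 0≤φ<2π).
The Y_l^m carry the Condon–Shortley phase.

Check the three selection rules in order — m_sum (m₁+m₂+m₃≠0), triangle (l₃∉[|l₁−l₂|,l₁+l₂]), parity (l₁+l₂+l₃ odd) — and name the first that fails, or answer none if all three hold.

triangle

azimuthal sum: 0 + 1 − 1 = 0  ✓
3 ≤ 8 ≤ 7 (triangle on l)  ✗
L = 5 + 2 + 8 = 15 (odd)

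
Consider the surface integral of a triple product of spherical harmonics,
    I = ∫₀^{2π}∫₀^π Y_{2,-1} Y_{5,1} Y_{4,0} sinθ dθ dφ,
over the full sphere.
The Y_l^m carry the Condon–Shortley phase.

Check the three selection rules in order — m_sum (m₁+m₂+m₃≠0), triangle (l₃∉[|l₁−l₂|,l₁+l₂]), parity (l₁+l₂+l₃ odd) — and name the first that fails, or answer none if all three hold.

parity

azimuthal sum: -1 + 1 + 0 = 0  ✓
3 ≤ 4 ≤ 7 (triangle on l)  ✓
L = 2 + 5 + 4 = 11 (odd)  ✗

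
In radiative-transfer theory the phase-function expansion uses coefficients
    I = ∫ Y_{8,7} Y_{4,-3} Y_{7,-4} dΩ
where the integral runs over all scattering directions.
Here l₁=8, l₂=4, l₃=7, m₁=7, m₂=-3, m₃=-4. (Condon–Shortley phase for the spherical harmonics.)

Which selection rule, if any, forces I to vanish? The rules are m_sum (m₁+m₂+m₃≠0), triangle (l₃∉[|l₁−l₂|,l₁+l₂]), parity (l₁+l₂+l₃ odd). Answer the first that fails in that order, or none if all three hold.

parity

azimuthal sum: 7 − 3 − 4 = 0  ✓
4 ≤ 7 ≤ 12 (triangle on l)  ✓
L = 8 + 4 + 7 = 19 (odd)  ✗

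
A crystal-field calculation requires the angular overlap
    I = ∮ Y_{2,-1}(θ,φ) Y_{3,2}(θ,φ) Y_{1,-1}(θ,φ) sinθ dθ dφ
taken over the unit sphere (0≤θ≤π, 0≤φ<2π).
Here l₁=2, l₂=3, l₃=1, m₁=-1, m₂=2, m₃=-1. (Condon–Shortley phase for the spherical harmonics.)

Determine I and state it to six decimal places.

Rules hold: Σm=0, L=6 even, 1≤1≤5.
N = 5·7·3 = 105
Δ = 4!·0!·2!/7! = 1/105
Racah Σ t=2..2: t=2:+1/4 = 1/4
⇒ 3j(2 3 1; 0 0 0)² = 3/35, sgn -1
Racah Σ t=3..3: t=3:−1/12 = -1/12
⇒ 3j(2 3 1; -1 2 -1)² = 2/21, sgn -1
4πI² = N·(3j₀)²·(3jₘ)² = 6/7
I = +1·√(0.857143/4π) = 0.26116903

0.261169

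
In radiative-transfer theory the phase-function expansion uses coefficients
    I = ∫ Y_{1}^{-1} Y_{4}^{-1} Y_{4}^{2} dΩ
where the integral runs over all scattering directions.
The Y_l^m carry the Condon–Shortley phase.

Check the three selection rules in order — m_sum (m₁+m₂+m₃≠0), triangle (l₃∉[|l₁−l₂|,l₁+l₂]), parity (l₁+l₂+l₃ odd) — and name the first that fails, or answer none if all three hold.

Σmᵢ = 0  ✓
l₃∈[|l₁−l₂|,l₁+l₂]=[3,5], have l₃=4  ✓
Σlᵢ = 9 ⇒ odd  ✗

parity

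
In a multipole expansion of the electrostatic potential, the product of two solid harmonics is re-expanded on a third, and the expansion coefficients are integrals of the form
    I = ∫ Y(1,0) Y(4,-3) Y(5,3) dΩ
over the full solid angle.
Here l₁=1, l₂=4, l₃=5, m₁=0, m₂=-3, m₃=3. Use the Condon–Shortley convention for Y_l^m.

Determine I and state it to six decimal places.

m-sum 0 ✓  L=10 even ✓  3≤5≤5 ✓
Π(2lᵢ+1) = 3×9×11 = 297
triangle coeff Δ(1,4,5) = 1/495
Σ_t [0,0]: t=0:+1/576 = 1/576
(3j)²=5/99 [(1 4 5; 0 0 0)], sign=-1
Σ_t [0,0]: t=0:+1/5040 = 1/5040
(3j)²=16/495 [(1 4 5; 0 -3 3)], sign=+1
⇒ 4πI² = 16/33
I = (-1)√(16/33/(4π)) = -0.19642560

-0.196426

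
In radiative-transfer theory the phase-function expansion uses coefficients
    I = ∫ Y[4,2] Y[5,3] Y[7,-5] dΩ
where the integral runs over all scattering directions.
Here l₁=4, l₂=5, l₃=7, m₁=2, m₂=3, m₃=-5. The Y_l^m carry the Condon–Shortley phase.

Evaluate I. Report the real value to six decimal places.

m-sum 0 ✓  L=16 even ✓  1≤7≤9 ✓
Π(2lᵢ+1) = 9×11×15 = 1485
triangle coeff Δ(4,5,7) = 1/6126120
Σ_t [0,2]: t=0:+1/69120 t=1:−1/20736 t=2:+1/69120 = -1/51840
(3j)²=280/21879 [(4 5 7; 0 0 0)], sign=+1
Σ_t [0,2]: t=0:+1/3870720 t=1:−1/604800 t=2:+1/2073600 = -53/58060800
(3j)²=2809/185640 [(4 5 7; 2 3 -5)], sign=-1
⇒ 4πI² = 14045/48841
I = (-1)√(14045/48841/(4π)) = -0.15127378

-0.151274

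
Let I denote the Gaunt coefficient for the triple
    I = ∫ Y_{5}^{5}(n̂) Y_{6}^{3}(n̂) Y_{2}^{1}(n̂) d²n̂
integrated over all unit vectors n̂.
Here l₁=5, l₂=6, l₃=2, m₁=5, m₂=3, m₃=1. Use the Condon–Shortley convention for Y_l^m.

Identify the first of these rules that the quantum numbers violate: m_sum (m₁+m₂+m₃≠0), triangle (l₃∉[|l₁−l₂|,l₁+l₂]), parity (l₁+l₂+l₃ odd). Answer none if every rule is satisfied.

m_sum

azimuthal sum: 5 + 3 + 1 = 9  ✗
1 ≤ 2 ≤ 11 (triangle on l)
L = 5 + 6 + 2 = 13 (odd)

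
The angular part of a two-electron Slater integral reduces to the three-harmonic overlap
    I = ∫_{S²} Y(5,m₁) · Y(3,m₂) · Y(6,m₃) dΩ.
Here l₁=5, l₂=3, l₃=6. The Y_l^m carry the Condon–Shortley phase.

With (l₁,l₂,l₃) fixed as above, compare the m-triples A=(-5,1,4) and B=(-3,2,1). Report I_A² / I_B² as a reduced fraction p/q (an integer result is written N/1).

27/32

Shared (l₁,l₂,l₃)=(5,3,6): N and (l;000)² cancel in I_A²/I_B².
A: Δ = 2!·8!·4!/15! = 1/675675; Racah Σ t=2..2: t=2:+1/322560 = 1/322560; ⇒ 3j(5 3 6; -5 1 4)² = 18/1001, sgn +1
B: Δ = 2!·8!·4!/15! = 1/675675; Racah Σ t=1..2: t=1:−1/120960 t=2:+1/17280 = 1/20160; ⇒ 3j(5 3 6; -3 2 1)² = 64/3003, sgn -1
I_A²/I_B² = (18/1001)/(64/3003) = 27/32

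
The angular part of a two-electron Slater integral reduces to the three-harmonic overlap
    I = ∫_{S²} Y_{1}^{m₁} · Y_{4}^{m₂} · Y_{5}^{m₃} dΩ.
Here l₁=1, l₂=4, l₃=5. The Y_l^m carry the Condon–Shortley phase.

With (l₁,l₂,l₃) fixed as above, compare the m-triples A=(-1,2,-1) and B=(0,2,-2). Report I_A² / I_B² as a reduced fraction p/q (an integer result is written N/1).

2/7

Same 1,4,5: normalisation and zero-m 3j drop out of the ratio.
A: Δ: 0! 2! 8! / 11! → 1/495; sum: t=0:+1/2880 = 1/2880; 3j²(1 4 5; -1 2 -1) = Δ·Π!·Σ² = 2/165  (sign +1)
B: Δ: 0! 2! 8! / 11! → 1/495; sum: t=0:+1/1440 = 1/1440; 3j²(1 4 5; 0 2 -2) = Δ·Π!·Σ² = 7/165  (sign -1)
I_A²/I_B² = (2/165)/(7/165) = 2/7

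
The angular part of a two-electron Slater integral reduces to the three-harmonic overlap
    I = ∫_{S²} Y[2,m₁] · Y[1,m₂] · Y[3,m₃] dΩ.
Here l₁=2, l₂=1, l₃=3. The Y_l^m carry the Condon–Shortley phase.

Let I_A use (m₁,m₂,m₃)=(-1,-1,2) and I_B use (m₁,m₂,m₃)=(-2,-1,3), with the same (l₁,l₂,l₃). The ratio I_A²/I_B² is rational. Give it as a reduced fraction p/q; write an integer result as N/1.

Shared (l₁,l₂,l₃)=(2,1,3): N and (l;000)² cancel in I_A²/I_B².
A: Δ = 0!·4!·2!/7! = 1/105; Racah Σ t=0..0: t=0:+1/12 = 1/12; ⇒ 3j(2 1 3; -1 -1 2)² = 2/21, sgn -1
B: Δ = 0!·4!·2!/7! = 1/105; Racah Σ t=0..0: t=0:+1/48 = 1/48; ⇒ 3j(2 1 3; -2 -1 3)² = 1/7, sgn +1
I_A²/I_B² = (2/21)/(1/7) = 2/3

2/3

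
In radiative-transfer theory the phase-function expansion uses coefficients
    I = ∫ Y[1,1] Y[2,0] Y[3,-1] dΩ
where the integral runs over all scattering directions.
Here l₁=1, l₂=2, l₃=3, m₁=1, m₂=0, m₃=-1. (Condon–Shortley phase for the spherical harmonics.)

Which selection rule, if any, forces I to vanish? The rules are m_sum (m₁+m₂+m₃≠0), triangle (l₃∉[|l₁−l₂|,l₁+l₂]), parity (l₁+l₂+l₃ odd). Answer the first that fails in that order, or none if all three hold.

Σmᵢ = 0  ✓
l₃∈[|l₁−l₂|,l₁+l₂]=[1,3], have l₃=3  ✓
Σlᵢ = 6 ⇒ even  ✓

none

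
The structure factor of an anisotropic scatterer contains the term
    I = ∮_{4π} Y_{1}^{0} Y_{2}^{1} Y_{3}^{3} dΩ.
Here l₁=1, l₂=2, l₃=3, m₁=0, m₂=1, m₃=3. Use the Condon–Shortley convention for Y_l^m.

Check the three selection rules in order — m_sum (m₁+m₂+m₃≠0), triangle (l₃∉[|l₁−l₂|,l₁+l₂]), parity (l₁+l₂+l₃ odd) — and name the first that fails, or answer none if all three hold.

m_sum

azimuthal sum: 0 + 1 + 3 = 4  ✗
1 ≤ 3 ≤ 3 (triangle on l)
L = 1 + 2 + 3 = 6 (even)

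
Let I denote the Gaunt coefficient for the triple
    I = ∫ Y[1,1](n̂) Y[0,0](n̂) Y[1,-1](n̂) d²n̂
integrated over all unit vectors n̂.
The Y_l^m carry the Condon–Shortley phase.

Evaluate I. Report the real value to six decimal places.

-0.282095

m-sum 0 ✓  L=2 even ✓  1≤1≤1 ✓
Π(2lᵢ+1) = 3×1×3 = 9
triangle coeff Δ(1,0,1) = 1/3
Σ_t [0,0]: t=0:+1/1 = 1/1
(3j)²=1/3 [(1 0 1; 0 0 0)], sign=-1
Σ_t [0,0]: t=0:+1/2 = 1/2
(3j)²=1/3 [(1 0 1; 1 0 -1)], sign=+1
⇒ 4πI² = 1/1
I = (-1)√(1/1/(4π)) = -0.28209479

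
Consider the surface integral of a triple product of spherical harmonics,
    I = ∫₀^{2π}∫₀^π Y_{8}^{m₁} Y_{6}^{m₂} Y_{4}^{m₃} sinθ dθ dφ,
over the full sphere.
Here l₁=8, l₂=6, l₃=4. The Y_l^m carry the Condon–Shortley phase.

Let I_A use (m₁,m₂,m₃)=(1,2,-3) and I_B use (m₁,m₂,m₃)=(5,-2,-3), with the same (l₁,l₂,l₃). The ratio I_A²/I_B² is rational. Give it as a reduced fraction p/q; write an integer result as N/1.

Same 8,6,4: normalisation and zero-m 3j drop out of the ratio.
A: Δ: 10! 6! 2! / 19! → 1/23279256; sum: t=6:+1/4147200 t=7:−1/21772800 = 17/87091200; 3j²(8 6 4; 1 2 -3) = Δ·Π!·Σ² = 119/8151  (sign -1)
B: Δ: 10! 6! 2! / 19! → 1/23279256; sum: t=2:+1/19353600 t=3:−1/21772800 = 1/174182400; 3j²(8 6 4; 5 -2 -3) = Δ·Π!·Σ² = 1/3876  (sign -1)
I_A²/I_B² = (119/8151)/(1/3876) = 8092/143

8092/143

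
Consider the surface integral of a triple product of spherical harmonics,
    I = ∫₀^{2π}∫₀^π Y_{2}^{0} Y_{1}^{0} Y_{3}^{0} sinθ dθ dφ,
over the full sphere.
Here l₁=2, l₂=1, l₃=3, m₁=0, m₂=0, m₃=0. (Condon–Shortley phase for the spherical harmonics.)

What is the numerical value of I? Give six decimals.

0.247767

Rules hold: Σm=0, L=6 even, 1≤3≤3.
N = 5·3·7 = 105
Δ = 0!·4!·2!/7! = 1/105
Racah Σ t=0..0: t=0:+1/4 = 1/4
⇒ 3j(2 1 3; 0 0 0)² = 3/35, sgn -1
(m-triple is (0,0,0) — same symbol as above.)
4πI² = N·(3j₀)²·(3jₘ)² = 27/35
I = +1·√(0.771429/4π) = 0.24776670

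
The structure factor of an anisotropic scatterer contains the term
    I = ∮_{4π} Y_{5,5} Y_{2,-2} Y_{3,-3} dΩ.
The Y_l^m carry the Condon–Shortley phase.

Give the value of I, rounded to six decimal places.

-0.347235

Checks pass: Σm=0; 10 even; l₃=3∈[3,7].
(2·5+1)(2·2+1)(2·3+1) = 385
Δ: 4! 6! 0! / 11! → 1/2310
sum: t=2:+1/144 = 1/144
3j²(5 2 3; 0 0 0) = Δ·Π!·Σ² = 10/231  (sign -1)
sum: t=0:+1/17280 = 1/17280
3j²(5 2 3; 5 -2 -3) = Δ·Π!·Σ² = 1/11  (sign +1)
combine: 4πI² = 385·10/231·1/11 = 50/33
take √, sign -1: I = -0.34723469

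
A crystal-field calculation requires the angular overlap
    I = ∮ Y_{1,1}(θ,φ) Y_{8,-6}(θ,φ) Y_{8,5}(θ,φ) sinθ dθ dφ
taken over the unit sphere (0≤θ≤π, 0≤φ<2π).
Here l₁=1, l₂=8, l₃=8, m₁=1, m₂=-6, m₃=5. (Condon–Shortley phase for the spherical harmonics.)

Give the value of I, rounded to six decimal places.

0.000000

L=17 odd ⇒ parity kills the (l;000) factor ⇒ I = 0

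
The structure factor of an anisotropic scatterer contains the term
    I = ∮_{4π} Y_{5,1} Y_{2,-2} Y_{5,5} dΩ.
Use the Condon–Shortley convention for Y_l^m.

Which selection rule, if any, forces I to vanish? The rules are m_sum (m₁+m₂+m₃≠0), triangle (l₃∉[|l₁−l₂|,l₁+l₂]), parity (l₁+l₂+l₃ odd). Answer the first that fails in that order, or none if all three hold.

m_sum

m₁+m₂+m₃ = 1 − 2 + 5 = 4  ✗
triangle: |5−2|=3 ≤ l₃=5 ≤ 5+2=7
parity: l₁+l₂+l₃ = 12 is even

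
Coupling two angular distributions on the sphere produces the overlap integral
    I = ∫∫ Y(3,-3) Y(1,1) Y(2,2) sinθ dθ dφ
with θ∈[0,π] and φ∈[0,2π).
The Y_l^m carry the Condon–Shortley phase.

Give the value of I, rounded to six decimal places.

m-sum 0 ✓  L=6 even ✓  2≤2≤4 ✓
Π(2lᵢ+1) = 7×3×5 = 105
triangle coeff Δ(3,1,2) = 1/105
Σ_t [1,1]: t=1:−1/4 = -1/4
(3j)²=3/35 [(3 1 2; 0 0 0)], sign=-1
Σ_t [2,2]: t=2:+1/48 = 1/48
(3j)²=1/7 [(3 1 2; -3 1 2)], sign=+1
⇒ 4πI² = 9/7
I = (-1)√(9/7/(4π)) = -0.31986543

-0.319865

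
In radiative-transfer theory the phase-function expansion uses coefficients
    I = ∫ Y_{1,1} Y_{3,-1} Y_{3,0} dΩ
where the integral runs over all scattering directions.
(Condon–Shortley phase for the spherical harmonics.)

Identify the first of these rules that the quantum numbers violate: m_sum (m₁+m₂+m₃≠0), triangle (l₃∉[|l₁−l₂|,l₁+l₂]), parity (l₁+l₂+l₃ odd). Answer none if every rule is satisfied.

azimuthal sum: 1 − 1 + 0 = 0  ✓
2 ≤ 3 ≤ 4 (triangle on l)  ✓
L = 1 + 3 + 3 = 7 (odd)  ✗

parity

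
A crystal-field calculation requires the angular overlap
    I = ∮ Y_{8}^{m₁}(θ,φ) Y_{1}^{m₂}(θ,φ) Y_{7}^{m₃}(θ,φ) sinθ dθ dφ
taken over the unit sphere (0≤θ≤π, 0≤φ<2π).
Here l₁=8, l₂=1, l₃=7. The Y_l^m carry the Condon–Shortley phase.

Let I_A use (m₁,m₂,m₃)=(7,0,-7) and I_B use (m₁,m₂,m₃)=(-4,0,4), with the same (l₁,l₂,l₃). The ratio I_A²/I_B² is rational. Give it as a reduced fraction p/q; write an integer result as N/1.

5/16

Same 8,1,7: normalisation and zero-m 3j drop out of the ratio.
A: Δ: 2! 14! 0! / 17! → 1/2040; sum: t=1:−1/87178291200 = -1/87178291200; 3j²(8 1 7; 7 0 -7) = Δ·Π!·Σ² = 1/136  (sign -1)
B: Δ: 2! 14! 0! / 17! → 1/2040; sum: t=1:−1/239500800 = -1/239500800; 3j²(8 1 7; -4 0 4) = Δ·Π!·Σ² = 2/85  (sign +1)
I_A²/I_B² = (1/136)/(2/85) = 5/16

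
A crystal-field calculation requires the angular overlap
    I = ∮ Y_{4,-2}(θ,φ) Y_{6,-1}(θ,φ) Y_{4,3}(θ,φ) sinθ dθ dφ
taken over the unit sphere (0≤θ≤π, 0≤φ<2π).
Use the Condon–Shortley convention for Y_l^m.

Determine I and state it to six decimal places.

m-sum 0 ✓  L=14 even ✓  2≤4≤10 ✓
Π(2lᵢ+1) = 9×13×9 = 1053
triangle coeff Δ(4,6,4) = 1/1261260
Σ_t [2,4]: t=2:+1/4608 t=3:−1/1296 t=4:+1/4608 = -7/20736
(3j)²=20/1287 [(4 6 4; 0 0 0)], sign=-1
Σ_t [4,5]: t=4:+1/11520 t=5:−1/86400 = 13/172800
(3j)²=13/660 [(4 6 4; -2 -1 3)], sign=-1
⇒ 4πI² = 39/121
I = (+1)√(39/121/(4π)) = 0.16015286

0.160153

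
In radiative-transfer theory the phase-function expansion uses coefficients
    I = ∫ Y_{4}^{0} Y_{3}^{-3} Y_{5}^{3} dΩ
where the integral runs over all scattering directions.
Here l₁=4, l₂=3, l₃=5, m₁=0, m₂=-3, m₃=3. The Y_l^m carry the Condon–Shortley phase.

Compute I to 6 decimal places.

0.196280

m-sum 0 ✓  L=12 even ✓  1≤5≤7 ✓
Π(2lᵢ+1) = 9×7×11 = 693
triangle coeff Δ(4,3,5) = 1/180180
Σ_t [0,2]: t=0:+1/576 t=1:−1/144 t=2:+1/576 = -1/288
(3j)²=20/1001 [(4 3 5; 0 0 0)], sign=+1
Σ_t [0,0]: t=0:+1/2304 = 1/2304
(3j)²=5/143 [(4 3 5; 0 -3 3)], sign=+1
⇒ 4πI² = 900/1859
I = (+1)√(900/1859/(4π)) = 0.19628026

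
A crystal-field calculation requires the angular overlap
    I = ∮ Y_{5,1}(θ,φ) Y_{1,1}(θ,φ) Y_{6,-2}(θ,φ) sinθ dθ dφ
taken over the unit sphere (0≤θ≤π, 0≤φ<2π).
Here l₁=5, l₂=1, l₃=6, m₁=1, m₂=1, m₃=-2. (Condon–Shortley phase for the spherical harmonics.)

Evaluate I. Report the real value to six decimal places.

Rules hold: Σm=0, L=12 even, 4≤6≤6.
N = 11·3·13 = 429
Δ = 0!·10!·2!/13! = 1/858
Racah Σ t=0..0: t=0:+1/14400 = 1/14400
⇒ 3j(5 1 6; 0 0 0)² = 6/143, sgn +1
Racah Σ t=0..0: t=0:+1/34560 = 1/34560
⇒ 3j(5 1 6; 1 1 -2)² = 14/429, sgn +1
4πI² = N·(3j₀)²·(3jₘ)² = 84/143
I = +1·√(0.587413/4π) = 0.21620548

0.216205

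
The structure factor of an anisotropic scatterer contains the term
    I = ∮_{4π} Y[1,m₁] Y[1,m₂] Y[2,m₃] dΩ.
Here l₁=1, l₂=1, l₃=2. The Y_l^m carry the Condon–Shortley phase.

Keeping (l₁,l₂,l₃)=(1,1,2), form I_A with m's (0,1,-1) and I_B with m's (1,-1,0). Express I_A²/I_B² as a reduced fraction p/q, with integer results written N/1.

l's match ⇒ only the (l;m) 3-j factors differ between A and B.
A: triangle coeff Δ(1,1,2) = 1/30; Σ_t [0,0]: t=0:+1/2 = 1/2; (3j)²=1/10 [(1 1 2; 0 1 -1)], sign=-1
B: triangle coeff Δ(1,1,2) = 1/30; Σ_t [0,0]: t=0:+1/4 = 1/4; (3j)²=1/30 [(1 1 2; 1 -1 0)], sign=+1
I_A²/I_B² = (1/10)/(1/30) = 3/1

3/1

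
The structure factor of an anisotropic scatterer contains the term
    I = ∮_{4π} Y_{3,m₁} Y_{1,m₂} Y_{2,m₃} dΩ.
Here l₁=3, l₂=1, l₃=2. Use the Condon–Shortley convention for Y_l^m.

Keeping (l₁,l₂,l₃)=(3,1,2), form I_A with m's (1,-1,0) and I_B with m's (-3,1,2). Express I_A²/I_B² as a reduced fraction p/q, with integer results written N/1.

2/5

l's match ⇒ only the (l;m) 3-j factors differ between A and B.
A: triangle coeff Δ(3,1,2) = 1/105; Σ_t [0,0]: t=0:+1/8 = 1/8; (3j)²=2/35 [(3 1 2; 1 -1 0)], sign=+1
B: triangle coeff Δ(3,1,2) = 1/105; Σ_t [2,2]: t=2:+1/48 = 1/48; (3j)²=1/7 [(3 1 2; -3 1 2)], sign=+1
I_A²/I_B² = (2/35)/(1/7) = 2/5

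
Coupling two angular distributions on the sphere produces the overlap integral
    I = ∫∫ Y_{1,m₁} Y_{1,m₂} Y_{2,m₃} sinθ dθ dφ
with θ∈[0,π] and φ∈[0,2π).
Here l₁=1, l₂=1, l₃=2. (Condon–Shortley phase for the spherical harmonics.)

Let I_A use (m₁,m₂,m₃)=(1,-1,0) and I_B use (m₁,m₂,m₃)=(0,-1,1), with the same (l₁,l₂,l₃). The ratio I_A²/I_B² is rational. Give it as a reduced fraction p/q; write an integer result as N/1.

Same 1,1,2: normalisation and zero-m 3j drop out of the ratio.
A: Δ: 0! 2! 2! / 5! → 1/30; sum: t=0:+1/4 = 1/4; 3j²(1 1 2; 1 -1 0) = Δ·Π!·Σ² = 1/30  (sign +1)
B: Δ: 0! 2! 2! / 5! → 1/30; sum: t=0:+1/2 = 1/2; 3j²(1 1 2; 0 -1 1) = Δ·Π!·Σ² = 1/10  (sign -1)
I_A²/I_B² = (1/30)/(1/10) = 1/3

1/3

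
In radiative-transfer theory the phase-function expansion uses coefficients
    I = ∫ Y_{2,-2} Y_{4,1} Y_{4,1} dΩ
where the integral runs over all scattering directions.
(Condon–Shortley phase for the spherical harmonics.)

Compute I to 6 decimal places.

m-sum 0 ✓  L=10 even ✓  2≤4≤6 ✓
Π(2lᵢ+1) = 5×9×9 = 405
triangle coeff Δ(2,4,4) = 1/13860
Σ_t [0,2]: t=0:+1/192 t=1:−1/36 t=2:+1/192 = -5/288
(3j)²=20/693 [(2 4 4; 0 0 0)], sign=-1
Σ_t [2,2]: t=2:+1/144 = 1/144
(3j)²=10/231 [(2 4 4; -2 1 1)], sign=-1
⇒ 4πI² = 3000/5929
I = (+1)√(3000/5929/(4π)) = 0.20066192

0.200662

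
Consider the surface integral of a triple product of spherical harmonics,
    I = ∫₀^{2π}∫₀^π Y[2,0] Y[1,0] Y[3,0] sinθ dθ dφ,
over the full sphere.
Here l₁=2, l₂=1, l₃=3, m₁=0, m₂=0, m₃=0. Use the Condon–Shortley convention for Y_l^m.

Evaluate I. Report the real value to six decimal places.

Checks pass: Σm=0; 6 even; l₃=3∈[1,3].
(2·2+1)(2·1+1)(2·3+1) = 105
Δ: 0! 4! 2! / 7! → 1/105
sum: t=0:+1/4 = 1/4
3j²(2 1 3; 0 0 0) = Δ·Π!·Σ² = 3/35  (sign -1)
(m-triple is (0,0,0) — same symbol as above.)
combine: 4πI² = 105·3/35·3/35 = 27/35
take √, sign +1: I = 0.24776670

0.247767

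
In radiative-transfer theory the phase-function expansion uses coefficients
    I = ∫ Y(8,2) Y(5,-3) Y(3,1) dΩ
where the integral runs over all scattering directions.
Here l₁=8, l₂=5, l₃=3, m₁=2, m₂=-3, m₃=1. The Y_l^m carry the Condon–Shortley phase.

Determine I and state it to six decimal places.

Rules hold: Σm=0, L=16 even, 3≤3≤13.
N = 17·11·7 = 1309
Δ = 10!·6!·0!/17! = 1/136136
Racah Σ t=5..5: t=5:−1/518400 = -1/518400
⇒ 3j(8 5 3; 0 0 0)² = 56/2431, sgn +1
Racah Σ t=2..2: t=2:+1/3870720 = 1/3870720
⇒ 3j(8 5 3; 2 -3 1)² = 675/136136, sgn +1
4πI² = N·(3j₀)²·(3jₘ)² = 4725/31603
I = +1·√(0.149511/4π) = 0.10907666

0.109077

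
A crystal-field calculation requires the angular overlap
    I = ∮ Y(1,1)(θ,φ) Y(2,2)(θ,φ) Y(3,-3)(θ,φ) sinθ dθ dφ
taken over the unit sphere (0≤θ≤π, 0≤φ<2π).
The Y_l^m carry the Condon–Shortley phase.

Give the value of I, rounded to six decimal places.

Checks pass: Σm=0; 6 even; l₃=3∈[1,3].
(2·1+1)(2·2+1)(2·3+1) = 105
Δ: 0! 2! 4! / 7! → 1/105
sum: t=0:+1/4 = 1/4
3j²(1 2 3; 0 0 0) = Δ·Π!·Σ² = 3/35  (sign -1)
sum: t=0:+1/48 = 1/48
3j²(1 2 3; 1 2 -3) = Δ·Π!·Σ² = 1/7  (sign +1)
combine: 4πI² = 105·3/35·1/7 = 9/7
take √, sign -1: I = -0.31986543

-0.319865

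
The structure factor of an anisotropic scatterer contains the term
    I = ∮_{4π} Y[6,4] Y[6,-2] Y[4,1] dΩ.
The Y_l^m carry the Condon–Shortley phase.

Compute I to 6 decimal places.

m-sum = 4 − 2 + 1 = 3 ≠ 0 ⇒ I = 0

0.000000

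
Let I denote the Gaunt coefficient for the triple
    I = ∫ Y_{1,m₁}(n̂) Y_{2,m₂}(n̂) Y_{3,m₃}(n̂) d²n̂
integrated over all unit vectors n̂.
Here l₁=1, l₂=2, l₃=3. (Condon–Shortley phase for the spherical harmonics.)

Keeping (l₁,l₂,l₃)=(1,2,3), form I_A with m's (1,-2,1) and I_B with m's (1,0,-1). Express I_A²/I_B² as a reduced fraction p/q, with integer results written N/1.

1/6

Same 1,2,3: normalisation and zero-m 3j drop out of the ratio.
A: Δ: 0! 2! 4! / 7! → 1/105; sum: t=0:+1/48 = 1/48; 3j²(1 2 3; 1 -2 1) = Δ·Π!·Σ² = 1/105  (sign +1)
B: Δ: 0! 2! 4! / 7! → 1/105; sum: t=0:+1/8 = 1/8; 3j²(1 2 3; 1 0 -1) = Δ·Π!·Σ² = 2/35  (sign +1)
I_A²/I_B² = (1/105)/(2/35) = 1/6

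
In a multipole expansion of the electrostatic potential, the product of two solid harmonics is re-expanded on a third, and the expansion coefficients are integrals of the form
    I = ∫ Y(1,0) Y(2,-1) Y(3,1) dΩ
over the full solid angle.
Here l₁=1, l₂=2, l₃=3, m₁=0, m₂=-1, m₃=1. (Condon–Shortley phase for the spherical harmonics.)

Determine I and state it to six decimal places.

Rules hold: Σm=0, L=6 even, 1≤3≤3.
N = 3·5·7 = 105
Δ = 0!·2!·4!/7! = 1/105
Racah Σ t=0..0: t=0:+1/4 = 1/4
⇒ 3j(1 2 3; 0 0 0)² = 3/35, sgn -1
Racah Σ t=0..0: t=0:+1/6 = 1/6
⇒ 3j(1 2 3; 0 -1 1)² = 8/105, sgn +1
4πI² = N·(3j₀)²·(3jₘ)² = 24/35
I = -1·√(0.685714/4π) = -0.23359668

-0.233597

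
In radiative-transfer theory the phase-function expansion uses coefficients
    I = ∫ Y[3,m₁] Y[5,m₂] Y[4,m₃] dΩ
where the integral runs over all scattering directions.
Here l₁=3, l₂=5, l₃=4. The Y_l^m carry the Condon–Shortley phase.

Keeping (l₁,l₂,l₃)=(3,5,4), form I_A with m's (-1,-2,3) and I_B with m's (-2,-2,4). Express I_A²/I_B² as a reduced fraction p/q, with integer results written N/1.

49/20

l's match ⇒ only the (l;m) 3-j factors differ between A and B.
A: triangle coeff Δ(3,5,4) = 1/180180; Σ_t [2,3]: t=2:+1/960 t=3:−1/4320 = 7/8640; (3j)²=343/12870 [(3 5 4; -1 -2 3)], sign=-1
B: triangle coeff Δ(3,5,4) = 1/180180; Σ_t [3,3]: t=3:−1/8640 = -1/8640; (3j)²=14/1287 [(3 5 4; -2 -2 4)], sign=-1
I_A²/I_B² = (343/12870)/(14/1287) = 49/20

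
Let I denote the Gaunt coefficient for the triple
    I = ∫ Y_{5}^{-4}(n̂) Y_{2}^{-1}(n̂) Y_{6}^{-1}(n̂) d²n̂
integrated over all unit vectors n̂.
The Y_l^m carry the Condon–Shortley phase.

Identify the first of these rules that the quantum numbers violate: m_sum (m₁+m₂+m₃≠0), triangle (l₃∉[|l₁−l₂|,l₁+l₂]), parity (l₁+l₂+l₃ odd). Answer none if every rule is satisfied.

Σmᵢ = -6  ✗
l₃∈[|l₁−l₂|,l₁+l₂]=[3,7], have l₃=6
Σlᵢ = 13 ⇒ odd

m_sum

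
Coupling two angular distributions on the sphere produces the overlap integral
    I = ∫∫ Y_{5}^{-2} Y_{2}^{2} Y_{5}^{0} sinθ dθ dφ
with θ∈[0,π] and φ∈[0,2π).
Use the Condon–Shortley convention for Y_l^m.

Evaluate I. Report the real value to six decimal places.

Checks pass: Σm=0; 12 even; l₃=5∈[3,7].
(2·5+1)(2·2+1)(2·5+1) = 605
Δ: 2! 8! 2! / 13! → 1/38610
sum: t=0:+1/2880 t=1:−1/576 t=2:+1/2880 = -1/960
3j²(5 2 5; 0 0 0) = Δ·Π!·Σ² = 10/429  (sign +1)
sum: t=2:+1/2880 = 1/2880
3j²(5 2 5; -2 2 0) = Δ·Π!·Σ² = 14/429  (sign -1)
combine: 4πI² = 605·10/429·14/429 = 700/1521
take √, sign -1: I = -0.19137248

-0.191372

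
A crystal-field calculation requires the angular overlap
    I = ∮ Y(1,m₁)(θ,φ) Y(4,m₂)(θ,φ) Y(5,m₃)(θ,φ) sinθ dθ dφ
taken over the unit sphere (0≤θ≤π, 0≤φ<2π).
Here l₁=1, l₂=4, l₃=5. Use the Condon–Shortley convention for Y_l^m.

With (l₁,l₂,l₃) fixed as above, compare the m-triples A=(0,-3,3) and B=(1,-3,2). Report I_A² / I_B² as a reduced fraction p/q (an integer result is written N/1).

16/3

l's match ⇒ only the (l;m) 3-j factors differ between A and B.
A: triangle coeff Δ(1,4,5) = 1/495; Σ_t [0,0]: t=0:+1/5040 = 1/5040; (3j)²=16/495 [(1 4 5; 0 -3 3)], sign=+1
B: triangle coeff Δ(1,4,5) = 1/495; Σ_t [0,0]: t=0:+1/10080 = 1/10080; (3j)²=1/165 [(1 4 5; 1 -3 2)], sign=-1
I_A²/I_B² = (16/495)/(1/165) = 16/3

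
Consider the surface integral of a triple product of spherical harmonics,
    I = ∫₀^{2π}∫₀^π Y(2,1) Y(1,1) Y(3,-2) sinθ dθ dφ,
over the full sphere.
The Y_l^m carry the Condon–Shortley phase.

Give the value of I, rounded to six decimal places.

0.261169

Checks pass: Σm=0; 6 even; l₃=3∈[1,3].
(2·2+1)(2·1+1)(2·3+1) = 105
Δ: 0! 4! 2! / 7! → 1/105
sum: t=0:+1/4 = 1/4
3j²(2 1 3; 0 0 0) = Δ·Π!·Σ² = 3/35  (sign -1)
sum: t=0:+1/12 = 1/12
3j²(2 1 3; 1 1 -2) = Δ·Π!·Σ² = 2/21  (sign -1)
combine: 4πI² = 105·3/35·2/21 = 6/7
take √, sign +1: I = 0.26116903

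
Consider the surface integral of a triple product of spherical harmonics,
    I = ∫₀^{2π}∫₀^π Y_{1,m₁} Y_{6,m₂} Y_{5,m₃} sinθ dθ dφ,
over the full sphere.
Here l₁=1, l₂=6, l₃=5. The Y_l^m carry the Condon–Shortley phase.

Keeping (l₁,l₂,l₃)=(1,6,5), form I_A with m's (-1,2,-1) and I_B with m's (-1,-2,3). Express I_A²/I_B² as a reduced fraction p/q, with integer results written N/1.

Shared (l₁,l₂,l₃)=(1,6,5): N and (l;000)² cancel in I_A²/I_B².
A: Δ = 2!·0!·10!/13! = 1/858; Racah Σ t=2..2: t=2:+1/34560 = 1/34560; ⇒ 3j(1 6 5; -1 2 -1)² = 14/429, sgn +1
B: Δ = 2!·0!·10!/13! = 1/858; Racah Σ t=2..2: t=2:+1/161280 = 1/161280; ⇒ 3j(1 6 5; -1 -2 3)² = 1/143, sgn +1
I_A²/I_B² = (14/429)/(1/143) = 14/3

14/3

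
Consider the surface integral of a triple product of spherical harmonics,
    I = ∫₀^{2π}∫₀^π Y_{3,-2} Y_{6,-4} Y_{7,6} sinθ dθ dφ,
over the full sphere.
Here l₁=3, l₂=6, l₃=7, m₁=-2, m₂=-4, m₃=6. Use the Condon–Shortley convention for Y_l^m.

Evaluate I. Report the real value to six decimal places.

0.183421

Rules hold: Σm=0, L=16 even, 3≤7≤9.
N = 7·13·15 = 1365
Δ = 2!·4!·10!/17! = 1/2042040
Racah Σ t=0..2: t=0:+1/207360 t=1:−1/57600 t=2:+1/207360 = -1/129600
⇒ 3j(3 6 7; 0 0 0)² = 168/12155, sgn +1
Racah Σ t=1..2: t=1:−1/8709120 t=2:+1/43545600 = -1/10886400
⇒ 3j(3 6 7; -2 -4 6)² = 8/357, sgn +1
4πI² = N·(3j₀)²·(3jₘ)² = 1344/3179
I = +1·√(0.422774/4π) = 0.18342116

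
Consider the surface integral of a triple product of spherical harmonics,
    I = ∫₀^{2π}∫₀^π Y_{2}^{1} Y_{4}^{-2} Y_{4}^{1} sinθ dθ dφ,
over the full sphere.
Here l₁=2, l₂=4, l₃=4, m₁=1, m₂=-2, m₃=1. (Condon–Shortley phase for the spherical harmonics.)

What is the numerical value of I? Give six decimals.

Checks pass: Σm=0; 10 even; l₃=4∈[2,6].
(2·2+1)(2·4+1)(2·4+1) = 405
Δ: 2! 2! 6! / 11! → 1/13860
sum: t=0:+1/192 t=1:−1/36 t=2:+1/192 = -5/288
3j²(2 4 4; 0 0 0) = Δ·Π!·Σ² = 20/693  (sign -1)
sum: t=0:+1/96 t=1:−1/240 = 1/160
3j²(2 4 4; 1 -2 1) = Δ·Π!·Σ² = 27/1540  (sign -1)
combine: 4πI² = 405·20/693·27/1540 = 1215/5929
take √, sign +1: I = 0.12770047

0.127700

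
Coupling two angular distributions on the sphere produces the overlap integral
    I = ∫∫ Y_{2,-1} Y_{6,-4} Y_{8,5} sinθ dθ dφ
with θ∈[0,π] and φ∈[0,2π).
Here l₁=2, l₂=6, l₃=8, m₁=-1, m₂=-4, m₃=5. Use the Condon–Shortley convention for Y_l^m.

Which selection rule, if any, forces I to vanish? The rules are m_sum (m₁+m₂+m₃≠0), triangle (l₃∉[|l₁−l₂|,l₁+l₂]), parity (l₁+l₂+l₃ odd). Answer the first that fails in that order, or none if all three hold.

none

m₁+m₂+m₃ = -1 − 4 + 5 = 0  ✓
triangle: |2−6|=4 ≤ l₃=8 ≤ 2+6=8  ✓
parity: l₁+l₂+l₃ = 16 is even  ✓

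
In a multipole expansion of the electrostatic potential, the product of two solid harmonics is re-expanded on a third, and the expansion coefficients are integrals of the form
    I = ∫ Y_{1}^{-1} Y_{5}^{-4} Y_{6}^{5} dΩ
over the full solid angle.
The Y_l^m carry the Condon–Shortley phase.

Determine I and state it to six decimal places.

Checks pass: Σm=0; 12 even; l₃=6∈[4,6].
(2·1+1)(2·5+1)(2·6+1) = 429
Δ: 0! 2! 10! / 13! → 1/858
sum: t=0:+1/14400 = 1/14400
3j²(1 5 6; 0 0 0) = Δ·Π!·Σ² = 6/143  (sign +1)
sum: t=0:+1/725760 = 1/725760
3j²(1 5 6; -1 -4 5) = Δ·Π!·Σ² = 5/78  (sign -1)
combine: 4πI² = 429·6/143·5/78 = 15/13
take √, sign -1: I = -0.30301841

-0.303018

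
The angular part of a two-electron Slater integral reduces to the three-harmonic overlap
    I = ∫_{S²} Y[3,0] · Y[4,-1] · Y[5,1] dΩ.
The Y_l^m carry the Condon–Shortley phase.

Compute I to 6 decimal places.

-0.115089

Checks pass: Σm=0; 12 even; l₃=5∈[1,7].
(2·3+1)(2·4+1)(2·5+1) = 693
Δ: 2! 4! 6! / 13! → 1/180180
sum: t=0:+1/576 t=1:−1/144 t=2:+1/576 = -1/288
3j²(3 4 5; 0 0 0) = Δ·Π!·Σ² = 20/1001  (sign +1)
sum: t=0:+1/432 t=1:−1/192 t=2:+1/1440 = -19/8640
3j²(3 4 5; 0 -1 1) = Δ·Π!·Σ² = 361/30030  (sign -1)
combine: 4πI² = 693·20/1001·361/30030 = 2166/13013
take √, sign -1: I = -0.11508947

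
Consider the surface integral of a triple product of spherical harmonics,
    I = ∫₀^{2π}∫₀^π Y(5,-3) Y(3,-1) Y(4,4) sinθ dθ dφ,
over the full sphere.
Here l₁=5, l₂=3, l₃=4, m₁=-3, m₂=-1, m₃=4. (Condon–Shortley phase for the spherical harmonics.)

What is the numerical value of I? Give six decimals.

Checks pass: Σm=0; 12 even; l₃=4∈[2,8].
(2·5+1)(2·3+1)(2·4+1) = 693
Δ: 4! 6! 2! / 13! → 1/180180
sum: t=1:−1/576 t=2:+1/144 t=3:−1/576 = 1/288
3j²(5 3 4; 0 0 0) = Δ·Π!·Σ² = 20/1001  (sign +1)
sum: t=2:+1/5760 = 1/5760
3j²(5 3 4; -3 -1 4) = Δ·Π!·Σ² = 56/2145  (sign +1)
combine: 4πI² = 693·20/1001·56/2145 = 672/1859
take √, sign +1: I = 0.16960553

0.169606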